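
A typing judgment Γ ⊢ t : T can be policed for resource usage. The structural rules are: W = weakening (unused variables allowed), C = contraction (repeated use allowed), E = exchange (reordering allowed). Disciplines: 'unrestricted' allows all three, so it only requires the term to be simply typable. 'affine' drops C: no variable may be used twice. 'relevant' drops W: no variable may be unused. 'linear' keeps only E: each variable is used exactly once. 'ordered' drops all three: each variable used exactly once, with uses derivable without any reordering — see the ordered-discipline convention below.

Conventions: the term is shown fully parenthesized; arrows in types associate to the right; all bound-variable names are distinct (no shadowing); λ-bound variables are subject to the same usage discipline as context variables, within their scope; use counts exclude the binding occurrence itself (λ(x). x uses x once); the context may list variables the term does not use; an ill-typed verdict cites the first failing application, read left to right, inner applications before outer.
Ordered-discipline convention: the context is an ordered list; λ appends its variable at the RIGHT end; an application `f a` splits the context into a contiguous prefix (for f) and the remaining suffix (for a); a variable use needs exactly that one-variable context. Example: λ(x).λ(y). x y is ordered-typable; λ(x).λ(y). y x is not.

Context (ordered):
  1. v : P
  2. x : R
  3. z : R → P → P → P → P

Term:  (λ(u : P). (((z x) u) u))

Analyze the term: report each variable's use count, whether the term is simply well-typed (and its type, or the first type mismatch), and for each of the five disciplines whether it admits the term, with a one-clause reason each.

counts: v ×0, x ×1, z ×1, u (bound) ×2
use order (left to right): z, x, u, u
typing: the term checks, with type P → P → P
ordered: ✗, needs contraction — u ×2; v left unused
linear: ✗, needs contraction — u ×2; v left unused
affine: ✗, needs contraction — u ×2
relevant: ✗, v left unused
unrestricted: ✓, type-checks (P → P → P) and nothing is barred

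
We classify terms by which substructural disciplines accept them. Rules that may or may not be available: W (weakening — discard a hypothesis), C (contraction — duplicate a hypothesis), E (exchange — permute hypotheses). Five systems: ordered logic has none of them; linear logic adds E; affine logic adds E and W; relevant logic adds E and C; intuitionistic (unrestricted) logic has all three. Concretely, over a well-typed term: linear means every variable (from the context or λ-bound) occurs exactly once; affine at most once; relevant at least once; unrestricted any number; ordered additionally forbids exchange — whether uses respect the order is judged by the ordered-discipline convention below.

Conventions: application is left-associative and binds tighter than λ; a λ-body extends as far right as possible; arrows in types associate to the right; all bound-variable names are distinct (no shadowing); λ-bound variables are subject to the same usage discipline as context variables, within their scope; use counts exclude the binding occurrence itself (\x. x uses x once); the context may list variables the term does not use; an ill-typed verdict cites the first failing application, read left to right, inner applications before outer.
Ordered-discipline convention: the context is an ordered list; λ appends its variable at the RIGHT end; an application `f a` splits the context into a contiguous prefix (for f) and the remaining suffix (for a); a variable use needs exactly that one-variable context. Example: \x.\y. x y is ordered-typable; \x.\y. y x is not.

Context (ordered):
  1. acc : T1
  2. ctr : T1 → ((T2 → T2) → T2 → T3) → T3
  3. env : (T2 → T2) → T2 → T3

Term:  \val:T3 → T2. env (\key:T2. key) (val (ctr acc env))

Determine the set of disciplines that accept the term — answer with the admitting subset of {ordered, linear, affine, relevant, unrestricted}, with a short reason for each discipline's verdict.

accepted by: relevant, unrestricted
usage: acc=1; ctr=1; env=2; val [bound]=1; key [bound]=1
order of uses: env, key, val, ctr, acc, env
typing: the term checks, with type (T3 → T2) → T3
ordered ✗ (uses contraction: env ×2)
linear ✗ (uses contraction: env ×2)
affine ✗ (uses contraction: env ×2)
relevant ✓ (acc, ctr, env, val, key: all used, weakening unneeded)
unrestricted ✓ (simply typable at (T3 → T2) → T3; W, C, E all held)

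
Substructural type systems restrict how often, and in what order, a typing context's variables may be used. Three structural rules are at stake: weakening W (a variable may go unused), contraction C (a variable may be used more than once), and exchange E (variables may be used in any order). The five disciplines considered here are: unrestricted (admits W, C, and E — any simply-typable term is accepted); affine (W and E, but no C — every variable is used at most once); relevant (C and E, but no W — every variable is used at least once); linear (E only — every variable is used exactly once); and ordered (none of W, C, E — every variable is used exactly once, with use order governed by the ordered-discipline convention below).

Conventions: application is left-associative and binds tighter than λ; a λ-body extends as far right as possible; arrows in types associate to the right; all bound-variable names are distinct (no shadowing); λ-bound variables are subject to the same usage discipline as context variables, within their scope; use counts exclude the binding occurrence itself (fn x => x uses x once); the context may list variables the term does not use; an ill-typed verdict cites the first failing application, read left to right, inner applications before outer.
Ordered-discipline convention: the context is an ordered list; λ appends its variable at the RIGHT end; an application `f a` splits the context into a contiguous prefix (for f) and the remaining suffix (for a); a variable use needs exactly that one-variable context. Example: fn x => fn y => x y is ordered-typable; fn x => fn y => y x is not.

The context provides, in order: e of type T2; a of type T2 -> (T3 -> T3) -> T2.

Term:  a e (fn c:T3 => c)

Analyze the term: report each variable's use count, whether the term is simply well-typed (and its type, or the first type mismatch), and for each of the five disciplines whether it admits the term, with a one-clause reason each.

counts: e ×1, a ×1, c (λ-bound) ×1
uses in reading order: a, e, c
typing: well-typed — term : T2
ordered ✗ (use order a, e, c needs exchange)
linear ✓ (each of e, a, c used exactly once)
affine ✓ (e, a, c: no repeats, contraction unneeded)
relevant ✓ (e, a, c: all used, weakening unneeded)
unrestricted ✓ (typability at T2 is all that's needed)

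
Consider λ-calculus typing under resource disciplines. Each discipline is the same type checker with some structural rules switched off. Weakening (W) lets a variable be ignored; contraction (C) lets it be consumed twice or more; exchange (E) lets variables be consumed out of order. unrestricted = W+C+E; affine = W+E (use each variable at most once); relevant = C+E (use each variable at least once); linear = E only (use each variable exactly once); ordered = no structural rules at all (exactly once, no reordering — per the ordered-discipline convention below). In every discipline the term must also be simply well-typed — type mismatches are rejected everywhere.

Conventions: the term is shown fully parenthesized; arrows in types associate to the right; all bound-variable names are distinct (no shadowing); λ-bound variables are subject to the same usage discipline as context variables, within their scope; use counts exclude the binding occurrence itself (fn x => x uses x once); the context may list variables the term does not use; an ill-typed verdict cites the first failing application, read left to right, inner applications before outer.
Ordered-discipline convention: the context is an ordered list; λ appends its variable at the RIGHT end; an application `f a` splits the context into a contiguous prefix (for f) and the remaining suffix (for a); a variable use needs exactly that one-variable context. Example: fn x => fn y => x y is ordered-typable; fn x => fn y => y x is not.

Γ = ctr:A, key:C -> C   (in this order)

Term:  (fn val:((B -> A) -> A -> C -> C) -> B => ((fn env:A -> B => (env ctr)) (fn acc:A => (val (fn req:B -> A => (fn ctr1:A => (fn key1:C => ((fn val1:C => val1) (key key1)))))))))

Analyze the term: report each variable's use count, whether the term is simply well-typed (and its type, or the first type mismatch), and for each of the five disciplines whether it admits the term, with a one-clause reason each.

variable uses: ctr: 1×; key: 1×; val (λ-bound): 1×; env (λ-bound): 1×; acc (λ-bound): 0×; req (λ-bound): 0×; ctr1 (λ-bound): 0×; key1 (λ-bound): 1×; val1 (λ-bound): 1×
left-to-right use order: env, ctr, val, val1, key, key1
typing: the term checks, with type (((B -> A) -> A -> C -> C) -> B) -> B
ordered ✗ (acc, req, ctr1 never used (weakening))
linear ✗ (acc, req, ctr1 never used (weakening))
affine ✓ (no duplicate uses among ctr, key, val, env, acc, req, ctr1, key1, val1)
relevant ✗ (acc, req, ctr1 never used (weakening))
unrestricted ✓ (simply typable at (((B -> A) -> A -> C -> C) -> B) -> B; W, C, E all held)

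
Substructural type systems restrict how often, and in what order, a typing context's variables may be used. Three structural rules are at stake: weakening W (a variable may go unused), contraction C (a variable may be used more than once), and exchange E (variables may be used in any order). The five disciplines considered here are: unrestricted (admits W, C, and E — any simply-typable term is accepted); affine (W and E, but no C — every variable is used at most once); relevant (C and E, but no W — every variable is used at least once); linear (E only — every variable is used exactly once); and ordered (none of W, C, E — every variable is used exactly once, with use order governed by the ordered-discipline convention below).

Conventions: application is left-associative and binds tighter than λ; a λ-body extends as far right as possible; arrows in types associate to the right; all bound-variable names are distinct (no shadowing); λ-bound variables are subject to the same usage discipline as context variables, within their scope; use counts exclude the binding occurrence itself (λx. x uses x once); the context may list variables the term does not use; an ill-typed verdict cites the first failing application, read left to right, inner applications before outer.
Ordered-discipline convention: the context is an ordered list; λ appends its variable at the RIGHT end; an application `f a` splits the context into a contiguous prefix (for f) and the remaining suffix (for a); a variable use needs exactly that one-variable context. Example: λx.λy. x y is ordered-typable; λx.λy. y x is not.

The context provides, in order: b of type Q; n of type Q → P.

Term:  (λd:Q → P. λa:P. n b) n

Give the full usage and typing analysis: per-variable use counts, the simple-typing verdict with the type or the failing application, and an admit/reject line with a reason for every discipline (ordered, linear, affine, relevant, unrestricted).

counts: b ×1, n ×2, d [bound] ×0, a [bound] ×0
order of uses: n, b, n
typing: well-typed — term : P → P
ordered: ✗ — uses contraction: n ×2; d, a left unused
linear: ✗ — uses contraction: n ×2; d, a left unused
affine: ✗ — uses contraction: n ×2
relevant: ✗ — d, a left unused
unrestricted: ✓ — simply typable at P → P; W, C, E all held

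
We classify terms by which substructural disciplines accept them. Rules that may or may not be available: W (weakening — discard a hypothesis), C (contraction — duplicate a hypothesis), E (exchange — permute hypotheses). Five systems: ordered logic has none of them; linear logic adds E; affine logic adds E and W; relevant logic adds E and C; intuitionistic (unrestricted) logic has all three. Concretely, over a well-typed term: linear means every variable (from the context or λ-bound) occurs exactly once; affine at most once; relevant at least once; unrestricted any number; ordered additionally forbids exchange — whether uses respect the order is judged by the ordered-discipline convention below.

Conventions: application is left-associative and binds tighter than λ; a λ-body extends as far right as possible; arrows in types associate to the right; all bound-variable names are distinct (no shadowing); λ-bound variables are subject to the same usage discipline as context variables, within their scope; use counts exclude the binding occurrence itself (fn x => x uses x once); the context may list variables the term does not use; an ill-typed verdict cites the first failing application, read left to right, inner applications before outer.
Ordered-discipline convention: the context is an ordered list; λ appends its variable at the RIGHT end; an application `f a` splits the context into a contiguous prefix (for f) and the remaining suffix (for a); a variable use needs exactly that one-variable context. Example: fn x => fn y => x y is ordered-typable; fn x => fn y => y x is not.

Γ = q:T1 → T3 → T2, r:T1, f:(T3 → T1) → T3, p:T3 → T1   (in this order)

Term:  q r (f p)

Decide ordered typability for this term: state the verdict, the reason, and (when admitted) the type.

yes — q, r, f, p once each; derivable with no W/C/E; term : T2
usage: q: 1; r: 1; f: 1; p: 1
uses in reading order: q, r, f, p
typing: well-typed — term : T2
across the five disciplines: ordered ✓ · linear ✓ · affine ✓ · relevant ✓ · unrestricted ✓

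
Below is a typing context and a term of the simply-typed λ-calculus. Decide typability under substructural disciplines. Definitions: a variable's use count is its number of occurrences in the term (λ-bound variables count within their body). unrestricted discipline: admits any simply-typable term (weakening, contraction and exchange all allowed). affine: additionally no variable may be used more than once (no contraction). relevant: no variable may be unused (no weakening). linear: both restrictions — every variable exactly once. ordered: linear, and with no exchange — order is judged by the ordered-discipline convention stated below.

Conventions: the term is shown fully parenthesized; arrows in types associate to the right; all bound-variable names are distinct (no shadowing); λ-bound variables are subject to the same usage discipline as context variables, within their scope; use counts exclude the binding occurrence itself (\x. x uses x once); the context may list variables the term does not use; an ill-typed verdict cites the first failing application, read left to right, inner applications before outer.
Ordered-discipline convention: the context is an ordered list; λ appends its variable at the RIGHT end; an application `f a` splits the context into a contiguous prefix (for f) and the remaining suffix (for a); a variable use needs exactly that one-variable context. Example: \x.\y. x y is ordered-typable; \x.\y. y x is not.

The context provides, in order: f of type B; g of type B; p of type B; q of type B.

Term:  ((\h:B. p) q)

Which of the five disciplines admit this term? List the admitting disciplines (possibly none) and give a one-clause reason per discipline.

admitting disciplines: affine, unrestricted
use counts: f: 0; g: 0; p: 1; q: 1; h [bound]: 0
order of uses: p, q
typing: ✓ — B
ordered: ✗, f, g, h left unused
linear: ✗, f, g, h left unused
affine: ✓, no duplicate uses among f, g, p, q, h
relevant: ✗, f, g, h left unused
unrestricted: ✓, typability at B is all that's needed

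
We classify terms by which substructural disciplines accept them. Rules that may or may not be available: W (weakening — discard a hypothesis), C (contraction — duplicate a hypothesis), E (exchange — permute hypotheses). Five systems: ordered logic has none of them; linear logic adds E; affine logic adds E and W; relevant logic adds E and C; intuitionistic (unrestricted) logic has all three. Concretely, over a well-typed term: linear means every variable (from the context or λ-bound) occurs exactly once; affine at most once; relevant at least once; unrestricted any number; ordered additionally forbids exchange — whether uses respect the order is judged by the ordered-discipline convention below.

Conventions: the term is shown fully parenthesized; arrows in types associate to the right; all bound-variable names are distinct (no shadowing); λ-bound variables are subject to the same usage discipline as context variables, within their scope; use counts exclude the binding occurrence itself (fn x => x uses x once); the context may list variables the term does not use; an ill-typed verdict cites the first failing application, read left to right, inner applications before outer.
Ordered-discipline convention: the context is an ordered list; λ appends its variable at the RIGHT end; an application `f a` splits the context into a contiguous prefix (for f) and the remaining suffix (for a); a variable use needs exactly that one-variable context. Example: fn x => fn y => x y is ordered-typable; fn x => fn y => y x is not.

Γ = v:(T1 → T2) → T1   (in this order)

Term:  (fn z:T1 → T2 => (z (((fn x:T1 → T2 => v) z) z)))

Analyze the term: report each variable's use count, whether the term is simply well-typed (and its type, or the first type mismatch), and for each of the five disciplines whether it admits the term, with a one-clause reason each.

counts: v=1, z (λ-bound)=3, x (λ-bound)=0
use order (left to right): z, v, z, z
typing: ✓ — (T1 → T2) → T2
ordered: ✗, needs contraction — z ×3; x never used (weakening)
linear: ✗, needs contraction — z ×3; x never used (weakening)
affine: ✗, needs contraction — z ×3
relevant: ✗, x never used (weakening)
unrestricted: ✓, simply typable at (T1 → T2) → T2; W, C, E all held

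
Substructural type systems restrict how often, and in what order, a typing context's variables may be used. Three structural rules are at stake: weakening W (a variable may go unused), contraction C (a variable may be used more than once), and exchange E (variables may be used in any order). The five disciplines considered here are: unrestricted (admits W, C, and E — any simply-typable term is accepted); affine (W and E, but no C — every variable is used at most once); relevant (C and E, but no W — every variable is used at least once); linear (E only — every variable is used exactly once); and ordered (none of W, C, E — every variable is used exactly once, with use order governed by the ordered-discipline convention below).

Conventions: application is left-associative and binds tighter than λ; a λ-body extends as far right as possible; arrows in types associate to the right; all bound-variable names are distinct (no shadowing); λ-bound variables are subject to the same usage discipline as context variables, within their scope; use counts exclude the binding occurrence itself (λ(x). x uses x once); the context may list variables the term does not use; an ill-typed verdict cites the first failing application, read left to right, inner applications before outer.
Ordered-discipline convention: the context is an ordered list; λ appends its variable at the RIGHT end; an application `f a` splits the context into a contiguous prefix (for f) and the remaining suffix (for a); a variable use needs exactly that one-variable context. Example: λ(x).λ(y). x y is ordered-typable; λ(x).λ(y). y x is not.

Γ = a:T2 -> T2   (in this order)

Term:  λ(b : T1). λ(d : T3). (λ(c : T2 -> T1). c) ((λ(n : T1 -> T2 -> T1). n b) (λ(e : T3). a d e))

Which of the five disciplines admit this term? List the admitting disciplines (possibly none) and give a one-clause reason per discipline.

admitted in: none
variable uses: a: 1; b (bound): 1; d (bound): 1; c (bound): 1; n (bound): 1; e (bound): 1
order of uses: c, n, b, a, d, e
typing: ill-typed: an application expects T2 but receives T3
ordered: ✗ — a type mismatch blocks all five
linear: ✗ — the type mismatch rejects it
affine: ✗ — not simply typable
relevant: ✗ — fails simple typing
unrestricted: ✗ — a type mismatch blocks all five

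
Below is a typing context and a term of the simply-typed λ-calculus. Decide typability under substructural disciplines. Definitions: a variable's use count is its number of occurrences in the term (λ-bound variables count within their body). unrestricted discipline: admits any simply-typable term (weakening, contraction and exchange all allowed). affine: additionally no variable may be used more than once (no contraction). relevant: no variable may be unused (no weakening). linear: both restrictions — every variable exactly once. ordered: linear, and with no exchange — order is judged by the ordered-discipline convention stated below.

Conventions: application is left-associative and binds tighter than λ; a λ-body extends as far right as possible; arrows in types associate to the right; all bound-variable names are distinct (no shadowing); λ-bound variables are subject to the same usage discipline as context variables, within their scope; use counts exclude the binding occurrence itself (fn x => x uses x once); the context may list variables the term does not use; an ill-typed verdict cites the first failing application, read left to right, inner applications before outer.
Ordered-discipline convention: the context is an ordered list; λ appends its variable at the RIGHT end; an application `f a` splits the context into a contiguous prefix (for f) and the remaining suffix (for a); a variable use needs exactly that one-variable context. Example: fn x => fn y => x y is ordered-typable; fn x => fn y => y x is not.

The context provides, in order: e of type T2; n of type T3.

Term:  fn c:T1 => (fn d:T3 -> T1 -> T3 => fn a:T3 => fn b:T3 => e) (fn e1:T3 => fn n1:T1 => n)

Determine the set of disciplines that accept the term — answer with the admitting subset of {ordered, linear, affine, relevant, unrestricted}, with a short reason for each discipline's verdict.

admitting disciplines: affine, unrestricted
variable uses: e ×1; n ×1; c (λ-bound) ×0; d (λ-bound) ×0; a (λ-bound) ×0; b (λ-bound) ×0; e1 (λ-bound) ×0; n1 (λ-bound) ×0
left-to-right use order: e, n
typing: well-typed — term : T1 -> T3 -> T3 -> T2
ordered: ✗ — unused: c, d, a, b, e1, n1 — weakening required
linear: ✗ — unused: c, d, a, b, e1, n1 — weakening required
affine: ✓ — e, n, c, d, a, b, e1, n1: no repeats, contraction unneeded
relevant: ✗ — unused: c, d, a, b, e1, n1 — weakening required
unrestricted: ✓ — well-typed at T1 -> T3 -> T3 -> T2; no restrictions here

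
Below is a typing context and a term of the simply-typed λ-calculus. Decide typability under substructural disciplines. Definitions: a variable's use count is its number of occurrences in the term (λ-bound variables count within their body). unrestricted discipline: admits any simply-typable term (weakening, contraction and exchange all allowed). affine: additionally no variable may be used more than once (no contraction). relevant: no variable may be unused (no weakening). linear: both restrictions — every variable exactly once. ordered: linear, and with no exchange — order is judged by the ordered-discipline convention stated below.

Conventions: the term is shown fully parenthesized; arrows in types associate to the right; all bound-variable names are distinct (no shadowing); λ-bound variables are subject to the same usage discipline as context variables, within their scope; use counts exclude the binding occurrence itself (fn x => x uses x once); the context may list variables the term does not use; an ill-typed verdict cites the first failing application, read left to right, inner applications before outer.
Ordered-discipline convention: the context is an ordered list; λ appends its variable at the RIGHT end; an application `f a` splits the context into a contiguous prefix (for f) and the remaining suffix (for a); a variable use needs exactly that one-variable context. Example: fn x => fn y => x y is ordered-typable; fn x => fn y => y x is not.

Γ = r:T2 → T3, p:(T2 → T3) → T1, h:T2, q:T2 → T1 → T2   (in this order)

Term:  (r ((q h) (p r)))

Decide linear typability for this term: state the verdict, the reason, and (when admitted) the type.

no — repeated use of r ×2
usage: r ×2, p ×1, h ×1, q ×1
left-to-right use order: r, q, h, p, r
typing: well-typed — term : T3
summary: ordered ✗ | linear ✗ | affine ✗ | relevant ✓ | unrestricted ✓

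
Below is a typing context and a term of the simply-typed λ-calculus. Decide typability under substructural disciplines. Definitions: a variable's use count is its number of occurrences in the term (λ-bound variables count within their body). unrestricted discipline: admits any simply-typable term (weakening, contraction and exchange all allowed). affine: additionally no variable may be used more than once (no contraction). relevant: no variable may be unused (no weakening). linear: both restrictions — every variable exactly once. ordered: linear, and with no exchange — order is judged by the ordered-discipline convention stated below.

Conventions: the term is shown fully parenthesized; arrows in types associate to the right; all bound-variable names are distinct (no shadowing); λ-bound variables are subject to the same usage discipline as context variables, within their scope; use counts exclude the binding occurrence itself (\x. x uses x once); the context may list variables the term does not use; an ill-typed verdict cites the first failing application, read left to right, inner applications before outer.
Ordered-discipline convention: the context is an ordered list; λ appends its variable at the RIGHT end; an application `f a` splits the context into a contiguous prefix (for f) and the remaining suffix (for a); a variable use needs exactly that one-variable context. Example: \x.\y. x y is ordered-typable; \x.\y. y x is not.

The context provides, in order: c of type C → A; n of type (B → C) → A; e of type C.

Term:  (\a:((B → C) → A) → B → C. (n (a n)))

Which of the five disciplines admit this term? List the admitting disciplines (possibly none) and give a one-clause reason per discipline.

admitting disciplines: unrestricted
counts: c ×0, n ×2, e ×0, a [bound] ×1
use order (left to right): n, a, n
typing: ✓ — (((B → C) → A) → B → C) → A
ordered ✗ (needs contraction — n ×2; c, e never used (weakening))
linear ✗ (needs contraction — n ×2; c, e never used (weakening))
affine ✗ (needs contraction — n ×2)
relevant ✗ (c, e never used (weakening))
unrestricted ✓ (well-typed at (((B → C) → A) → B → C) → A; no restrictions here)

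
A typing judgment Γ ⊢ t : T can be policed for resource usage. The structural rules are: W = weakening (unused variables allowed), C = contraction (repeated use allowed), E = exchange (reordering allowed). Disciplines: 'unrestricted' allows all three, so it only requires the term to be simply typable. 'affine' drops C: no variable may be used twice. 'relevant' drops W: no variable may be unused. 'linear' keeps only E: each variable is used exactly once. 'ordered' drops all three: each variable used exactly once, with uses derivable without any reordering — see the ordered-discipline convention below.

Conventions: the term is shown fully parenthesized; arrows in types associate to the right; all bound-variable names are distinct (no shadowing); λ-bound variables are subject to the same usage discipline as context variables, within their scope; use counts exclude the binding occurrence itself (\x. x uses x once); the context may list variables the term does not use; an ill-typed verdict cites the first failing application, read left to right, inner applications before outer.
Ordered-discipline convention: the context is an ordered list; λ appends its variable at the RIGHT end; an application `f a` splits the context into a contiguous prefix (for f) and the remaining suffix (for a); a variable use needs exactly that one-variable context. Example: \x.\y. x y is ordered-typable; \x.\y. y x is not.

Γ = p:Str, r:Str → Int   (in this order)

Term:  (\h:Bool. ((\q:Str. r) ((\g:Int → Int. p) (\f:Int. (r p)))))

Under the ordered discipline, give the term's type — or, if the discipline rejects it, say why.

not well-typed under ordered — repeated use of p ×2, r ×2; needs weakening: h, q, g, f unused
variable uses: p ×2, r ×2, h (λ-bound) ×0, q (λ-bound) ×0, g (λ-bound) ×0, f (λ-bound) ×0
order of uses: r, p, r, p
typing: well-typed — term : Bool → Str → Int
summary: ordered ✗, linear ✗, affine ✗, relevant ✗, unrestricted ✓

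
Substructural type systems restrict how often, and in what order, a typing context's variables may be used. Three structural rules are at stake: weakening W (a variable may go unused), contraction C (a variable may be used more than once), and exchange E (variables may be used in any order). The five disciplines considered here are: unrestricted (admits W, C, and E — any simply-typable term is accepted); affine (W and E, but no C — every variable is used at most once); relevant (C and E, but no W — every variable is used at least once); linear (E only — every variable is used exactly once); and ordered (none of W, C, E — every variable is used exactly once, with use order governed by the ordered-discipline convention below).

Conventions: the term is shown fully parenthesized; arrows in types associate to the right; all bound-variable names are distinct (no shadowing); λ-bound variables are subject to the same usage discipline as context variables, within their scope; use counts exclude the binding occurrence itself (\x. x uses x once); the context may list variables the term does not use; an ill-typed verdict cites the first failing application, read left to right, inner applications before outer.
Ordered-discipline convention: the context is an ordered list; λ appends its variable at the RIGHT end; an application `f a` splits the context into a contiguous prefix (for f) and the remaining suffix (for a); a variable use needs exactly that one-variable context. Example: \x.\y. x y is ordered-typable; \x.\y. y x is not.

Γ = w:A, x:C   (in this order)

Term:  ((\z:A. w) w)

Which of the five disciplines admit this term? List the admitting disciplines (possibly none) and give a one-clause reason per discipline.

admitted by: unrestricted
counts: w=2, x=0, z [bound]=0
uses in reading order: w, w
typing: well-typed at A
ordered: ✗, repeated use of w ×2; needs weakening: x, z unused
linear: ✗, repeated use of w ×2; needs weakening: x, z unused
affine: ✗, repeated use of w ×2
relevant: ✗, needs weakening: x, z unused
unrestricted: ✓, type-checks (A) and nothing is barred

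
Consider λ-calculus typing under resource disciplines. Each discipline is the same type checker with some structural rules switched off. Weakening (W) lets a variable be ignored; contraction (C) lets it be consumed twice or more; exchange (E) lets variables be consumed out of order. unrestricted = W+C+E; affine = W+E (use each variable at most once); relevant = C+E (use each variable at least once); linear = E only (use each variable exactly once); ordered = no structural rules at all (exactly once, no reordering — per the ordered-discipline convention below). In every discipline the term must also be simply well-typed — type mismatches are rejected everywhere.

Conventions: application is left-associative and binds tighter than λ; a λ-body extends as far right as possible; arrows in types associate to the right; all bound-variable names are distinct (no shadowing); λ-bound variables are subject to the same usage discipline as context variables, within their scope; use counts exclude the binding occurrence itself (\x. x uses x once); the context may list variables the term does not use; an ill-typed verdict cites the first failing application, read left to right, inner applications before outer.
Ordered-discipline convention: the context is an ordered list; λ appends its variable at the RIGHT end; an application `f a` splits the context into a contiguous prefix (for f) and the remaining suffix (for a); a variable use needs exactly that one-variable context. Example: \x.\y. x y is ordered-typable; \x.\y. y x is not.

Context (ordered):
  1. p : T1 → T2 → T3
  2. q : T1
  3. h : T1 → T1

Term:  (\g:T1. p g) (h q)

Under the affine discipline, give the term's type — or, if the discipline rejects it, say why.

term : T2 → T3
variable uses: p=1, q=1, h=1, g (λ-bound)=1
order of uses: p, g, h, q
typing: the term checks, with type T2 → T3
per-discipline verdicts: ordered ✗ · linear ✓ · affine ✓ · relevant ✓ · unrestricted ✓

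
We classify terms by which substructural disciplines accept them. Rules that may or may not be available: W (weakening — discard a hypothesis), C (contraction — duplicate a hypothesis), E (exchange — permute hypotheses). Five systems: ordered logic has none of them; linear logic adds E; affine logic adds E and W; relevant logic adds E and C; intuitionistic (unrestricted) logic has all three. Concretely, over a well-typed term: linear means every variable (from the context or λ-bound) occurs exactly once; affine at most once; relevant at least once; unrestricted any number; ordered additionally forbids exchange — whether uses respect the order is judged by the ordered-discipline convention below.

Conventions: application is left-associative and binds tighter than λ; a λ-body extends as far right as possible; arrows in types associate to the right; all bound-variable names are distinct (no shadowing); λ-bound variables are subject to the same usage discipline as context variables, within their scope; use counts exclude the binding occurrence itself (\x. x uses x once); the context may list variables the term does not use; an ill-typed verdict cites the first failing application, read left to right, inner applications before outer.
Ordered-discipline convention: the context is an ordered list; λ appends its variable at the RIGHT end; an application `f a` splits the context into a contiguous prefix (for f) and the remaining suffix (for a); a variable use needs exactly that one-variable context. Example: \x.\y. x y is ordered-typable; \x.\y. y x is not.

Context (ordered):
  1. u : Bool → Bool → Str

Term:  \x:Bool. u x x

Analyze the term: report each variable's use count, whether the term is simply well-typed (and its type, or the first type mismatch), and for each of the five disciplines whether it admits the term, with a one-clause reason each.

usage: u: 1×; x (bound): 2×
order of uses: u, x, x
typing: well-typed — term : Bool → Str
ordered ✗ (uses contraction: x ×2)
linear ✗ (uses contraction: x ×2)
affine ✗ (uses contraction: x ×2)
relevant ✓ (at least one use each (u, x))
unrestricted ✓ (simply typable at Bool → Str; W, C, E all held)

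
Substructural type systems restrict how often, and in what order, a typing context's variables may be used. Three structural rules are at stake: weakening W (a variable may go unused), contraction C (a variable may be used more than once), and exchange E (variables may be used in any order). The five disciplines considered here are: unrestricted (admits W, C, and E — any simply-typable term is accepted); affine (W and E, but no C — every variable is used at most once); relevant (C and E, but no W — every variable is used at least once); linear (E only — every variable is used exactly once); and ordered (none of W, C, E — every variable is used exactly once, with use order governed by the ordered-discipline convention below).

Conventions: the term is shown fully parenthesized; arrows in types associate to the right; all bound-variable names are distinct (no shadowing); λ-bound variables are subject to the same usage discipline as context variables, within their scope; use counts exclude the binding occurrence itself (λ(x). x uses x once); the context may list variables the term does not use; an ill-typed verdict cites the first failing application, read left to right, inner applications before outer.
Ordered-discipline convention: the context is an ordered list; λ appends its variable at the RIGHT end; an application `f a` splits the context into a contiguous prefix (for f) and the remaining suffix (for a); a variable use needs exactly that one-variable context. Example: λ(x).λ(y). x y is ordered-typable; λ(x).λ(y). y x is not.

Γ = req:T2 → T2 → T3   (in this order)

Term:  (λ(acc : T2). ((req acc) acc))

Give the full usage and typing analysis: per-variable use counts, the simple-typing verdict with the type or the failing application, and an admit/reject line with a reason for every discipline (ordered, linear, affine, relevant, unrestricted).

variable uses: req=1; acc (λ-bound)=2
left-to-right use order: req, acc, acc
typing: the term checks, with type T2 → T3
ordered ✗ (acc ×2 used more than once (contraction))
linear ✗ (acc ×2 used more than once (contraction))
affine ✗ (acc ×2 used more than once (contraction))
relevant ✓ (at least one use each (req, acc))
unrestricted ✓ (typability at T2 → T3 is all that's needed)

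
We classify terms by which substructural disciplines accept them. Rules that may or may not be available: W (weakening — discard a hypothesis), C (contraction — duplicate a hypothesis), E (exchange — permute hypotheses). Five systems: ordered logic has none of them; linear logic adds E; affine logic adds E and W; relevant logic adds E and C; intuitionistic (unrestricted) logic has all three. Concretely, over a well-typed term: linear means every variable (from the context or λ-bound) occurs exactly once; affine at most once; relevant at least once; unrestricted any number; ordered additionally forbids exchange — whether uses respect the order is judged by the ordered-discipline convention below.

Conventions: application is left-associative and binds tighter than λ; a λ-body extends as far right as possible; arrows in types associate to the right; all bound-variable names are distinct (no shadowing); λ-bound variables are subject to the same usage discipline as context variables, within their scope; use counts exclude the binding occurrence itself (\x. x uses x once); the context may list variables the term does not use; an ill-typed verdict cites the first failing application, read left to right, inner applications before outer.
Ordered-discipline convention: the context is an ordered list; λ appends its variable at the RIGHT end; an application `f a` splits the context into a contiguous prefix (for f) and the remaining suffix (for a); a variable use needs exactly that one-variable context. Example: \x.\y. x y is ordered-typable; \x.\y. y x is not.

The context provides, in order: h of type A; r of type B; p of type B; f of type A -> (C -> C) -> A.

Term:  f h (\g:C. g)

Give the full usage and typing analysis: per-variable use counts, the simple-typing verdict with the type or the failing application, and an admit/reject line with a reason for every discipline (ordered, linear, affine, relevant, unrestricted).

counts: h: 1×, r: 0×, p: 0×, f: 1×, g [bound]: 1×
left-to-right use order: f, h, g
typing: well-typed at A
ordered: ✗, r, p left unused
linear: ✗, r, p left unused
affine: ✓, at most one use each (h, r, p, f, g)
relevant: ✗, r, p left unused
unrestricted: ✓, typability at A is all that's needed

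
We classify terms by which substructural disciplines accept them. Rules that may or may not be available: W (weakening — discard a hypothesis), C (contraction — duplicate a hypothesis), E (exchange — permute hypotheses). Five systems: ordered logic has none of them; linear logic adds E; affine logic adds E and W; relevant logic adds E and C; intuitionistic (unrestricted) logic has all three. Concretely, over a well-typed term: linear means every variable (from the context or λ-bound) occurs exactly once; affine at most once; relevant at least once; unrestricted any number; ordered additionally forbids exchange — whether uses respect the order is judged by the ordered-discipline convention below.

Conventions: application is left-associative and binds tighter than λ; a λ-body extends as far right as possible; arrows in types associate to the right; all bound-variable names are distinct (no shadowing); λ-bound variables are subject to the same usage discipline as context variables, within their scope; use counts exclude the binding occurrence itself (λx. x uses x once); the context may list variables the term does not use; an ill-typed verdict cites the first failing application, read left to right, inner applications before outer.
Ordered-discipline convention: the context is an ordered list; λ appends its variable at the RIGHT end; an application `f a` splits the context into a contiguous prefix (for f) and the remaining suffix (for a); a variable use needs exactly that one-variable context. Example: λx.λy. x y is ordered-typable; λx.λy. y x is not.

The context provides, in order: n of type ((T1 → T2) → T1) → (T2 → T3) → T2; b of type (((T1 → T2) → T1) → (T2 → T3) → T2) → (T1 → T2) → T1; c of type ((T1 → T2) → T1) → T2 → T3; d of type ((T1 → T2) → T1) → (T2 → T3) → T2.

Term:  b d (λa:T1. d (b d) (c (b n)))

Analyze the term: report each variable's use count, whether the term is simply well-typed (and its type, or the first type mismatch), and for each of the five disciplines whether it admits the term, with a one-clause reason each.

variable uses: n: 1×, b: 3×, c: 1×, d: 3×, a [bound]: 0×
order of uses: b, d, d, b, d, c, b, n
typing: ✓ — T1
ordered ✗ (repeated use of b ×3, d ×3; a left unused)
linear ✗ (repeated use of b ×3, d ×3; a left unused)
affine ✗ (repeated use of b ×3, d ×3)
relevant ✗ (a left unused)
unrestricted ✓ (type-checks (T1) and nothing is barred)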